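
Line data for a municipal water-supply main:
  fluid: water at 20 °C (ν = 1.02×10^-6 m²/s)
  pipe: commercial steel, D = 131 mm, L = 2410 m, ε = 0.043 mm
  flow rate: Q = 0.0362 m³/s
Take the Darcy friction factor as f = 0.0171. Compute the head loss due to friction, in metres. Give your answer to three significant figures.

V = 4Q/(πD²) = 4·0.0362/(π·0.131²) = 2.686 m/s
h_f = f(L/D)V²/(2g) = 0.01710·(2410/0.131)·2.686²/(2·9.81) = 115.7 m

h_f ≈ 116 m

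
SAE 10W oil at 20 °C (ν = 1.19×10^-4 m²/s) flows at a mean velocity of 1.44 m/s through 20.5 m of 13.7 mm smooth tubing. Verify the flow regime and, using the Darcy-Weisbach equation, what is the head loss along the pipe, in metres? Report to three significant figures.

h_f ≈ 61.1 m

Re = VD/ν = 1.44·0.01370/1.19×10^-4 = 166 → laminar (Re < 2300)
f = 64/Re = 0.3861
h_f = f(L/D)V²/(2g) = 0.3861·(20.5/0.01370)·1.44²/(2·9.81) = 61.05 m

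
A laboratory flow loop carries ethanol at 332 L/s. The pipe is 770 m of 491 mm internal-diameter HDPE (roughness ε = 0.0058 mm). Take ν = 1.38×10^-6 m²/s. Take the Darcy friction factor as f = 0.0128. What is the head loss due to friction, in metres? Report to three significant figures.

V = 4Q/(πD²) = 4·0.332/(π·0.491²) = 1.753 m/s
h_f = f(L/D)V²/(2g) = 0.01280·(770/0.491)·1.753²/(2·9.81) = 3.146 m

h_f ≈ 3.15 m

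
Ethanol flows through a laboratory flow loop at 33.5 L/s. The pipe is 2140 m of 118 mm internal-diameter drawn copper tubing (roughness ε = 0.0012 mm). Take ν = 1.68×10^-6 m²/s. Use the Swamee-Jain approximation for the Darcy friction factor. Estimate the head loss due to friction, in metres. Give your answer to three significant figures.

h_f ≈ 134 m

V = 4Q/(πD²) = 4·0.0335/(π·0.118²) = 3.063 m/s
Re = VD/ν = 3.063·0.118/1.68×10^-6 = 2.15×10^5 → turbulent
ε/D = 0.0012/118 = 1.02×10^-5
Swamee-Jain: f = 0.01541
h_f = f(L/D)V²/(2g) = 0.01541·(2140/0.118)·3.063²/(2·9.81) = 133.7 m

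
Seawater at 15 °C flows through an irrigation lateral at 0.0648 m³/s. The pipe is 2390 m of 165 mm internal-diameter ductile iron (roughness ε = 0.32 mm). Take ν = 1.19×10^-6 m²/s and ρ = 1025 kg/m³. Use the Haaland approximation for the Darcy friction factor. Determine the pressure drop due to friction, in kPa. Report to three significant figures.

V = 4Q/(πD²) = 4·0.0648/(π·0.165²) = 3.031 m/s
Re = VD/ν = 3.031·0.165/1.19×10^-6 = 4.20×10^5 → turbulent
ε/D = 0.32/165 = 0.00194
Haaland: f = 0.02367
h_f = f(L/D)V²/(2g) = 0.02367·(2390/0.165)·3.031²/(2·9.81) = 160.5 m
Δp = ρg·h_f = 1025·9.81·160.5 = 1614 kPa

Δp ≈ 1610 kPa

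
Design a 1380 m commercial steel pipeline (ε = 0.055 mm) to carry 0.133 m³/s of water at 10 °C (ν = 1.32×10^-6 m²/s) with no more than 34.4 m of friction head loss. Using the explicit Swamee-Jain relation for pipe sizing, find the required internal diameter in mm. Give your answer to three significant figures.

Swamee-Jain (Type III): D = 0.66·[ε^1.25·(LQ²/(gh_f))^4.75 + ν·Q^9.4·(L/(gh_f))^5.2]^0.04
LQ²/(gh_f) = 0.07234; L/(gh_f) = 4.089
Term 1 = ε^1.25·(…)^4.75 = 1.81×10^-11; Term 2 = ν·Q^9.4·(…)^5.2 = 1.16×10^-11
D = 0.66·(1.81×10^-11 + 1.16×10^-11)^0.04 = 0.2503 m = 250 mm
Check: V = 2.70 m/s, Re = 5.13×10^5, f = 0.01566, h_f = 32.2 m ≈ 34.4 m ✓

D ≈ 250 mm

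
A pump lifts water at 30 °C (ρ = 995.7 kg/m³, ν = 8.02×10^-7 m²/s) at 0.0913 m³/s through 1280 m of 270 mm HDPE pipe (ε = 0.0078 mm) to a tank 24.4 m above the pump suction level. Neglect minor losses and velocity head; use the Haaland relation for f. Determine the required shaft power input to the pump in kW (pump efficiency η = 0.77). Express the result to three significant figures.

P_shaft ≈ 37.7 kW

V = 4Q/(πD²) = 1.595 m/s; Re = 5.37×10^5; ε/D = 2.89×10^-5; f = 0.01326
h_f = f(L/D)V²/2g = 8.149 m
Total head H = z + h_f = 24.4 + 8.149 = 32.55 m
P_hyd = ρgQH = 995.7·9.81·0.0913·32.55 = 29.03 kW
P_shaft = P_hyd/η = 29.03/0.77 = 37.70 kW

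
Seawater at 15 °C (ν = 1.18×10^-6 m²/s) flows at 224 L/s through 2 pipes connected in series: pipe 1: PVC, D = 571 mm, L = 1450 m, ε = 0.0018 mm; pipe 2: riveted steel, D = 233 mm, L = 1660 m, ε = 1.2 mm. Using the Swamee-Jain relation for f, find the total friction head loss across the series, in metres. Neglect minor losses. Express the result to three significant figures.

H ≈ 310 m

Pipe 1: V = 0.8748 m/s, Re = 4.23×10^5, ε/D = 3.15×10^-6, f = 0.01354, h_1 = f(L/D)V²/2g = 1.341 m
Pipe 2: V = 5.253 m/s, Re = 1.04×10^6, ε/D = 0.00515, f = 0.03079, h_2 = f(L/D)V²/2g = 308.6 m
Series → Q common, losses add: H = Σh = 309.9 m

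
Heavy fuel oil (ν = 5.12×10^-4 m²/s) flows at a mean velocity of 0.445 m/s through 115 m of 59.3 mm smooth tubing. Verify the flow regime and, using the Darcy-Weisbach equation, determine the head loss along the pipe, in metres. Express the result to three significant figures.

h_f ≈ 24.3 m

Re = VD/ν = 0.445·0.05930/5.12×10^-4 = 51.5 → laminar (Re < 2300)
f = 64/Re = 1.242
h_f = f(L/D)V²/(2g) = 1.242·(115/0.05930)·0.445²/(2·9.81) = 24.31 m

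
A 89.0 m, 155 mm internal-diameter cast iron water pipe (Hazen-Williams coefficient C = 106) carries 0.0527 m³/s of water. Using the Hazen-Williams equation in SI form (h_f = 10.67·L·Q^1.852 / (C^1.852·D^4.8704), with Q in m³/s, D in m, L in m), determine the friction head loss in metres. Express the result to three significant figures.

h_f ≈ 6.35 m

h_f = 10.67·89.0·0.0527^1.852 / (106^1.852·0.155^4.8704) = 6.352 m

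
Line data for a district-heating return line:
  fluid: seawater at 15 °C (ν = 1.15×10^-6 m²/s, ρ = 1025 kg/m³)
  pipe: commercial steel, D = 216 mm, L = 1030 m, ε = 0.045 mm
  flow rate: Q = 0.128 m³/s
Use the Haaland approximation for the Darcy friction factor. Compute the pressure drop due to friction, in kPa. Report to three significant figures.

Δp ≈ 449 kPa

V = 4Q/(πD²) = 4·0.128/(π·0.216²) = 3.493 m/s
Re = VD/ν = 3.493·0.216/1.15×10^-6 = 6.56×10^5 → turbulent
ε/D = 0.045/216 = 2.08×10^-4
Haaland: f = 0.01506
h_f = f(L/D)V²/(2g) = 0.01506·(1030/0.216)·3.493²/(2·9.81) = 44.66 m
Δp = ρg·h_f = 1025·9.81·44.66 = 449.1 kPa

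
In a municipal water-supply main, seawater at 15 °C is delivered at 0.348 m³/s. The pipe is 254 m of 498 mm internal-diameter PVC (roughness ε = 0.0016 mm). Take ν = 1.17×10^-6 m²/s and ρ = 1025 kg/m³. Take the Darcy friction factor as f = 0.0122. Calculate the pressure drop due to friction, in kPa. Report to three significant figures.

Δp ≈ 10.2 kPa

V = 4Q/(πD²) = 4·0.348/(π·0.498²) = 1.787 m/s
h_f = f(L/D)V²/(2g) = 0.01220·(254/0.498)·1.787²/(2·9.81) = 1.012 m
Δp = ρg·h_f = 1025·9.81·1.012 = 10.18 kPa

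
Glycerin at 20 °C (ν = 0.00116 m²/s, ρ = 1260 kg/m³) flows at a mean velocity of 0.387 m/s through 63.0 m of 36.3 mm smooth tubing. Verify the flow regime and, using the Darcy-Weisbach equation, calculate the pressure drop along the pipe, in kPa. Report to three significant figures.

Δp ≈ 865 kPa

Re = VD/ν = 0.387·0.03630/0.00116 = 12.1 → laminar (Re < 2300)
f = 64/Re = 5.285
h_f = f(L/D)V²/(2g) = 5.285·(63.0/0.03630)·0.387²/(2·9.81) = 70.01 m
Δp = ρg·h_f = 1260·9.81·70.01 = 865.4 kPa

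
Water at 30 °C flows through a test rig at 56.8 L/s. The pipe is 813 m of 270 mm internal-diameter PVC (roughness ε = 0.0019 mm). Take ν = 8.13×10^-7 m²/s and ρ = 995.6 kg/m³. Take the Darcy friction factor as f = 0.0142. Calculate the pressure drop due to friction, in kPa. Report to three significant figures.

V = 4Q/(πD²) = 4·0.0568/(π·0.270²) = 0.9920 m/s
h_f = f(L/D)V²/(2g) = 0.01420·(813/0.270)·0.9920²/(2·9.81) = 2.145 m
Δp = ρg·h_f = 995.6·9.81·2.145 = 20.95 kPa

Δp ≈ 20.9 kPa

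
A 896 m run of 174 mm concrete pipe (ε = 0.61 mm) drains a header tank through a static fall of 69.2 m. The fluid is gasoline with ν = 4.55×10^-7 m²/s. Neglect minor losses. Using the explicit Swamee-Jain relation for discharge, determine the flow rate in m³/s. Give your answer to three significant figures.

Q ≈ 0.0737 m³/s

Swamee-Jain (Type II): Q = -0.965·√(gD⁵h_f/L)·ln[ε/(3.7D) + √(3.17ν²L/(gD³h_f))]
√(gD⁵h_f/L) = √(9.81·0.174⁵·69.2/896) = 0.01099
ε/(3.7D) = 9.47×10^-4; √(3.17ν²L/(gD³h_f)) = 1.28×10^-5
Q = -0.965·0.01099·ln(9.603×10^-4) = 0.07371 m³/s
Check: V = 3.10 m/s, Re = 1.19×10^6, f = 0.02751, h_f = 69.4 m ≈ 69.2 m ✓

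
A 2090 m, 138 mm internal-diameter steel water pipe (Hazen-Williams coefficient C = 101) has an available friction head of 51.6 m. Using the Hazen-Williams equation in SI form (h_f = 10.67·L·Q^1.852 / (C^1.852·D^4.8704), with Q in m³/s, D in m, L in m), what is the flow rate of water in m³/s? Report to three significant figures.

Rearranging: Q = [h_f·C^1.852·D^4.8704 / (10.67·L)]^(1/1.852)
Q = [51.6·101^1.852·0.138^4.8704 / (10.67·2090)]^0.540 = 0.02086 m³/s

Q ≈ 0.0209 m³/s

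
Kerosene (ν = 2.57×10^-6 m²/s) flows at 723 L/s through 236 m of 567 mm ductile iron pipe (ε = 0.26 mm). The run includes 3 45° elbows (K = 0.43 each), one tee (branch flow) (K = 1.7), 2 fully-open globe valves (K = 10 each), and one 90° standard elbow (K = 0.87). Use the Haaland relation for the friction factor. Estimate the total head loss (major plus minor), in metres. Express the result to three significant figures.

V = 4Q/(πD²) = 2.863 m/s; V²/2g = 0.4179 m
Re = 6.32×10^5, ε/D = 4.59×10^-4 → f = 0.01713 (Haaland)
Major: h_f = f(L/D)·V²/2g = 0.01713·416.2·0.4179 = 2.980 m
Minor: ΣK = 23.9; h_m = ΣK·V²/2g = 9.971 m
Total H_L = 2.980 + 9.971 = 12.95 m

H_L ≈ 13.0 m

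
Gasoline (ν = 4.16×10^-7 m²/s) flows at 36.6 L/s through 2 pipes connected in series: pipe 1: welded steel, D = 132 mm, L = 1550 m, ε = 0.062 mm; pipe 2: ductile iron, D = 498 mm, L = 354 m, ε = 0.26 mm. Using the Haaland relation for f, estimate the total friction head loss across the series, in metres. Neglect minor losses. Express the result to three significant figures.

H ≈ 73.0 m

Pipe 1: V = 2.675 m/s, Re = 8.49×10^5, ε/D = 4.70×10^-4, f = 0.01704, h_1 = f(L/D)V²/2g = 72.94 m
Pipe 2: V = 0.1879 m/s, Re = 2.25×10^5, ε/D = 5.22×10^-4, f = 0.01857, h_2 = f(L/D)V²/2g = 0.02376 m
Series → Q common, losses add: H = Σh = 72.96 m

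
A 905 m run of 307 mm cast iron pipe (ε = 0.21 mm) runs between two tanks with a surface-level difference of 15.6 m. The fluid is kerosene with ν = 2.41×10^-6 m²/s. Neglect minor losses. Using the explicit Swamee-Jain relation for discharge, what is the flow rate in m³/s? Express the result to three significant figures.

Q ≈ 0.172 m³/s

Swamee-Jain (Type II): Q = -0.965·√(gD⁵h_f/L)·ln[ε/(3.7D) + √(3.17ν²L/(gD³h_f))]
√(gD⁵h_f/L) = √(9.81·0.307⁵·15.6/905) = 0.02147
ε/(3.7D) = 1.85×10^-4; √(3.17ν²L/(gD³h_f)) = 6.13×10^-5
Q = -0.965·0.02147·ln(2.462×10^-4) = 0.1722 m³/s
Check: V = 2.33 m/s, Re = 2.96×10^5, f = 0.01933, h_f = 15.7 m ≈ 15.6 m ✓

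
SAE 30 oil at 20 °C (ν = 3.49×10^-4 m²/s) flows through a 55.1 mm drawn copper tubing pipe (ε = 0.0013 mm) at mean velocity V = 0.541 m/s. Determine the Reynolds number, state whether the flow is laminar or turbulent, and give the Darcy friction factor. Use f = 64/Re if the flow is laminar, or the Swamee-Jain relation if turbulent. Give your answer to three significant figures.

Re ≈ 85.4; laminar; f = 64/Re ≈ 0.749

Re = VD/ν = 0.5410·0.0551/3.49×10^-4 = 85.4
Re < 2300 → laminar → f = 64/Re = 0.7493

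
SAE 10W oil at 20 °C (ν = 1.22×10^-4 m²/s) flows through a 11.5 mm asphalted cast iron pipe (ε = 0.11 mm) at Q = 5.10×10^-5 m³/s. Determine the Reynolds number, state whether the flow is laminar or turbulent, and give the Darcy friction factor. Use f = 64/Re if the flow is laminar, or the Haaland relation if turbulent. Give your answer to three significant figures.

V = 4Q/(πD²) = 0.4910 m/s
Re = VD/ν = 0.4910·0.0115/1.22×10^-4 = 46.3
Re < 2300 → laminar → f = 64/Re = 1.383

Re ≈ 46.3; laminar; f = 64/Re ≈ 1.38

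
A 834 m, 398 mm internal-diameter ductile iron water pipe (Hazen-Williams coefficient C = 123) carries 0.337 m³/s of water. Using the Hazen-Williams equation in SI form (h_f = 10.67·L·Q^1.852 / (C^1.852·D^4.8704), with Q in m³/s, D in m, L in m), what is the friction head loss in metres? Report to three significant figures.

h_f = 10.67·834·0.337^1.852 / (123^1.852·0.398^4.8704) = 14.21 m

h_f ≈ 14.2 m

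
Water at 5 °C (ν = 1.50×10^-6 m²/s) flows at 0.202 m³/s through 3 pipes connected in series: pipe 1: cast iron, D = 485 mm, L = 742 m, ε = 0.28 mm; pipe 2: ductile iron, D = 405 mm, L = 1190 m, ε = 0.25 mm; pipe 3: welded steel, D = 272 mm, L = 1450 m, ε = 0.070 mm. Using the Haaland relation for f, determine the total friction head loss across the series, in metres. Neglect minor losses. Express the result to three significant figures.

Pipe 1: V = 1.093 m/s, Re = 3.54×10^5, ε/D = 5.77×10^-4, f = 0.01834, h_1 = f(L/D)V²/2g = 1.710 m
Pipe 2: V = 1.568 m/s, Re = 4.23×10^5, ε/D = 6.17×10^-4, f = 0.01841, h_2 = f(L/D)V²/2g = 6.778 m
Pipe 3: V = 3.476 m/s, Re = 6.30×10^5, ε/D = 2.57×10^-4, f = 0.01556, h_3 = f(L/D)V²/2g = 51.10 m
Series → Q common, losses add: H = Σh = 59.59 m

H ≈ 59.6 m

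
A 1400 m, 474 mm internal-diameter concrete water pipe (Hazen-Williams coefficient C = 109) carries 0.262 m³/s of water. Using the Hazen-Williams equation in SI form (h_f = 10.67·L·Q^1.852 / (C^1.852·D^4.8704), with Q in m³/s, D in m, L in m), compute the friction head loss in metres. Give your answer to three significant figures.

h_f ≈ 7.99 m

h_f = 10.67·1400·0.262^1.852 / (109^1.852·0.474^4.8704) = 7.994 m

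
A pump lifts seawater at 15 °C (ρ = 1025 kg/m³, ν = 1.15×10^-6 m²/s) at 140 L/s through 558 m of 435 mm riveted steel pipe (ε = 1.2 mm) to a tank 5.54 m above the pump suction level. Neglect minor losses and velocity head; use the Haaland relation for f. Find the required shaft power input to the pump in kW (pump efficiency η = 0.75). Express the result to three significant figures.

P_shaft ≈ 13.2 kW

V = 4Q/(πD²) = 0.9420 m/s; Re = 3.56×10^5; ε/D = 0.00276; f = 0.02597
h_f = f(L/D)V²/2g = 1.507 m
Total head H = z + h_f = 5.54 + 1.507 = 7.047 m
P_hyd = ρgQH = 1025·9.81·0.140·7.047 = 9.920 kW
P_shaft = P_hyd/η = 9.920/0.75 = 13.23 kW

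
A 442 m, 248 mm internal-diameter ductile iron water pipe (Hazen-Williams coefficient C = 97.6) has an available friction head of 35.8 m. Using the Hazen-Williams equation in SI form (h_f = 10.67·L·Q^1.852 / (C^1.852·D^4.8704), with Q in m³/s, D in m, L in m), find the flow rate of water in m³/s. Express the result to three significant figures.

Q ≈ 0.179 m³/s

Rearranging: Q = [h_f·C^1.852·D^4.8704 / (10.67·L)]^(1/1.852)
Q = [35.8·97.6^1.852·0.248^4.8704 / (10.67·442)]^0.540 = 0.1788 m³/s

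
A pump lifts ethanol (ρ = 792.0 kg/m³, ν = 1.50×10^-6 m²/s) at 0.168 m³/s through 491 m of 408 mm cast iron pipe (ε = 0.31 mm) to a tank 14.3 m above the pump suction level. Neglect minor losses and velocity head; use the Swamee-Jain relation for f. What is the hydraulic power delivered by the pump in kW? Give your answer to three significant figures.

P_hyd ≈ 21.2 kW

V = 4Q/(πD²) = 1.285 m/s; Re = 3.50×10^5; ε/D = 7.60×10^-4; f = 0.01953
h_f = f(L/D)V²/2g = 1.978 m
Total head H = z + h_f = 14.3 + 1.978 = 16.28 m
P_hyd = ρgQH = 792.0·9.81·0.168·16.28 = 21.25 kW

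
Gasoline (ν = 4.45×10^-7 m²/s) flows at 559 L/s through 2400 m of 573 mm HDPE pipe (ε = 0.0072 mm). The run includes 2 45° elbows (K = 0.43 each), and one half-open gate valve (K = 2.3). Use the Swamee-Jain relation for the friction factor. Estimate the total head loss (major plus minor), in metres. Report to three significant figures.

V = 4Q/(πD²) = 2.168 m/s; V²/2g = 0.2395 m
Re = 2.79×10^6, ε/D = 1.26×10^-5 → f = 0.01039 (Swamee-Jain)
Major: h_f = f(L/D)·V²/2g = 0.01039·4188·0.2395 = 10.43 m
Minor: ΣK = 3.16; h_m = ΣK·V²/2g = 0.7569 m
Total H_L = 10.43 + 0.7569 = 11.18 m

H_L ≈ 11.2 m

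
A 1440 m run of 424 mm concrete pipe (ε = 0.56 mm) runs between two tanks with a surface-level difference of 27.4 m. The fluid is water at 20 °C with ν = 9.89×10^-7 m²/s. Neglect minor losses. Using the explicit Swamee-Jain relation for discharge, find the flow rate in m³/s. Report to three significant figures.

Swamee-Jain (Type II): Q = -0.965·√(gD⁵h_f/L)·ln[ε/(3.7D) + √(3.17ν²L/(gD³h_f))]
√(gD⁵h_f/L) = √(9.81·0.424⁵·27.4/1440) = 0.05058
ε/(3.7D) = 3.57×10^-4; √(3.17ν²L/(gD³h_f)) = 1.48×10^-5
Q = -0.965·0.05058·ln(3.717×10^-4) = 0.3854 m³/s
Check: V = 2.73 m/s, Re = 1.17×10^6, f = 0.02133, h_f = 27.5 m ≈ 27.4 m ✓

Q ≈ 0.385 m³/s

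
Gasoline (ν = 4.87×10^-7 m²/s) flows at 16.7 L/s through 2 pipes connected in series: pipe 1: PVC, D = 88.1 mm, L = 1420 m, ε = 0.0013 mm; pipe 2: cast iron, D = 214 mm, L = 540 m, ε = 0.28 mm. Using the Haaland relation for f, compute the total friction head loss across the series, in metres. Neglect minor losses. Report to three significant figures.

H ≈ 82.3 m

Pipe 1: V = 2.740 m/s, Re = 4.96×10^5, ε/D = 1.48×10^-5, f = 0.01325, h_1 = f(L/D)V²/2g = 81.71 m
Pipe 2: V = 0.4643 m/s, Re = 2.04×10^5, ε/D = 0.00131, f = 0.02205, h_2 = f(L/D)V²/2g = 0.6113 m
Series → Q common, losses add: H = Σh = 82.33 m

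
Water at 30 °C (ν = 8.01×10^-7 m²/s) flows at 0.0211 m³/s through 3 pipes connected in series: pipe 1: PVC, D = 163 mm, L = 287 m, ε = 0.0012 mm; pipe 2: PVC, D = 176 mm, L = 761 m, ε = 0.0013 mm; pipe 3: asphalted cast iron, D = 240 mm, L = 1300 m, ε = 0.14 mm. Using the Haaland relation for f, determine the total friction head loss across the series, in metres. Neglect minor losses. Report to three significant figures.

H ≈ 5.20 m

Pipe 1: V = 1.011 m/s, Re = 2.06×10^5, ε/D = 7.36×10^-6, f = 0.01546, h_1 = f(L/D)V²/2g = 1.418 m
Pipe 2: V = 0.8673 m/s, Re = 1.91×10^5, ε/D = 7.39×10^-6, f = 0.01569, h_2 = f(L/D)V²/2g = 2.601 m
Pipe 3: V = 0.4664 m/s, Re = 1.40×10^5, ε/D = 5.83×10^-4, f = 0.01968, h_3 = f(L/D)V²/2g = 1.182 m
Series → Q common, losses add: H = Σh = 5.201 m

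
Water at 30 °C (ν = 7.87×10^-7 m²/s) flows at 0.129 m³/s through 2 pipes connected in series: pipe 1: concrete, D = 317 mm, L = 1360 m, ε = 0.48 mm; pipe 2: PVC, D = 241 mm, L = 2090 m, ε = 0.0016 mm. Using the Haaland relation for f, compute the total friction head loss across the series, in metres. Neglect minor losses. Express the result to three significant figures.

Pipe 1: V = 1.634 m/s, Re = 6.58×10^5, ε/D = 0.00151, f = 0.02212, h_1 = f(L/D)V²/2g = 12.92 m
Pipe 2: V = 2.828 m/s, Re = 8.66×10^5, ε/D = 6.64×10^-6, f = 0.01198, h_2 = f(L/D)V²/2g = 42.34 m
Series → Q common, losses add: H = Σh = 55.26 m

H ≈ 55.3 m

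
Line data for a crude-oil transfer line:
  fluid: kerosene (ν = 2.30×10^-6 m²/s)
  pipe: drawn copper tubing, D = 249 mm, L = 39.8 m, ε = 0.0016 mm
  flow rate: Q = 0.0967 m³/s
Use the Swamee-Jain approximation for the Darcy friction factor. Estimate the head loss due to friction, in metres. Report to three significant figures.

V = 4Q/(πD²) = 4·0.0967/(π·0.249²) = 1.986 m/s
Re = VD/ν = 1.986·0.249/2.30×10^-6 = 2.15×10^5 → turbulent
ε/D = 0.0016/249 = 6.43×10^-6
Swamee-Jain: f = 0.01538
h_f = f(L/D)V²/(2g) = 0.01538·(39.8/0.249)·1.986²/(2·9.81) = 0.4940 m

h_f ≈ 0.494 m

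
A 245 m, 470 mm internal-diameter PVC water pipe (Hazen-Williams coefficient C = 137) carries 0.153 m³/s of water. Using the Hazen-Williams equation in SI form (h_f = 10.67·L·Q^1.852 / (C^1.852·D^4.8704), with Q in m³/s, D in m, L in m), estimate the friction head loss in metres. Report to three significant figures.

h_f ≈ 0.353 m

h_f = 10.67·245·0.153^1.852 / (137^1.852·0.470^4.8704) = 0.3525 m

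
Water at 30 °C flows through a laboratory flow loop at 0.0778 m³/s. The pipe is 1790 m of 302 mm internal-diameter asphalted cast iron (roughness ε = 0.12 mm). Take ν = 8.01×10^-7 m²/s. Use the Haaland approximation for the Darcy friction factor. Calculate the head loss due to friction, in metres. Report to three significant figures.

V = 4Q/(πD²) = 4·0.0778/(π·0.302²) = 1.086 m/s
Re = VD/ν = 1.086·0.302/8.01×10^-7 = 4.09×10^5 → turbulent
ε/D = 0.12/302 = 3.97×10^-4
Haaland: f = 0.01708
h_f = f(L/D)V²/(2g) = 0.01708·(1790/0.302)·1.086²/(2·9.81) = 6.088 m

h_f ≈ 6.09 m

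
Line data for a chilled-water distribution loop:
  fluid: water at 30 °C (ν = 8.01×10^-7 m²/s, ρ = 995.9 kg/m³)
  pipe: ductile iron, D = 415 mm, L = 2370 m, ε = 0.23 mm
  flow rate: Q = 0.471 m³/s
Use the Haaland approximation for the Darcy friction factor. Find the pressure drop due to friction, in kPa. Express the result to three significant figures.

Δp ≈ 598 kPa

V = 4Q/(πD²) = 4·0.471/(π·0.415²) = 3.482 m/s
Re = VD/ν = 3.482·0.415/8.01×10^-7 = 1.80×10^6 → turbulent
ε/D = 0.23/415 = 5.54×10^-4
Haaland: f = 0.01736
h_f = f(L/D)V²/(2g) = 0.01736·(2370/0.415)·3.482²/(2·9.81) = 61.25 m
Δp = ρg·h_f = 995.9·9.81·61.25 = 598.4 kPa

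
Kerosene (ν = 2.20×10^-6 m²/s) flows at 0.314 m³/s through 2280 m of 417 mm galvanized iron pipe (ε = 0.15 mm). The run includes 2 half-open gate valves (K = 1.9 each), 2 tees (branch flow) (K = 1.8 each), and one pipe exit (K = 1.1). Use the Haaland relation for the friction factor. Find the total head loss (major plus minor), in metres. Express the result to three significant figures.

V = 4Q/(πD²) = 2.299 m/s; V²/2g = 0.2694 m
Re = 4.36×10^5, ε/D = 3.60×10^-4 → f = 0.01675 (Haaland)
Major: h_f = f(L/D)·V²/2g = 0.01675·5468·0.2694 = 24.68 m
Minor: ΣK = 8.50; h_m = ΣK·V²/2g = 2.290 m
Total H_L = 24.68 + 2.290 = 26.97 m

H_L ≈ 27.0 m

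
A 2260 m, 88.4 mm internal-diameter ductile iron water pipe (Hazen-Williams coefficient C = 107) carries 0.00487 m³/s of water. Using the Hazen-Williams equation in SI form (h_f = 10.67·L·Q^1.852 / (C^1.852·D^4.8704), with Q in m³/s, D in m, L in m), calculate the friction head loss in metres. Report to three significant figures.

h_f = 10.67·2260·0.00487^1.852 / (107^1.852·0.0884^4.8704) = 29.67 m

h_f ≈ 29.7 m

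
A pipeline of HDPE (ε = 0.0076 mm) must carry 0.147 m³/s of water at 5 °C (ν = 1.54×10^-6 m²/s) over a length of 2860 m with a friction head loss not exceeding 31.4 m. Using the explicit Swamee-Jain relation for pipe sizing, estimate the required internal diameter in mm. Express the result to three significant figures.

Swamee-Jain (Type III): D = 0.66·[ε^1.25·(LQ²/(gh_f))^4.75 + ν·Q^9.4·(L/(gh_f))^5.2]^0.04
LQ²/(gh_f) = 0.2006; L/(gh_f) = 9.285
Term 1 = ε^1.25·(…)^4.75 = 1.94×10^-10; Term 2 = ν·Q^9.4·(…)^5.2 = 2.47×10^-9
D = 0.66·(1.94×10^-10 + 2.47×10^-9)^0.04 = 0.2996 m = 300 mm
Check: V = 2.08 m/s, Re = 4.06×10^5, f = 0.01394, h_f = 29.5 m ≈ 31.4 m ✓

D ≈ 300 mm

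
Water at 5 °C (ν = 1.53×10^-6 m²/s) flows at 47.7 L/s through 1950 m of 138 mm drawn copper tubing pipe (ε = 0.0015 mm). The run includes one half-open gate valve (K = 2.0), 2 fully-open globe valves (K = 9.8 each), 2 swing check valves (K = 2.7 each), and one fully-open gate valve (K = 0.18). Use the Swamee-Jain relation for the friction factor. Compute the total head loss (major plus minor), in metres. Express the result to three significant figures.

H_L ≈ 121 m

V = 4Q/(πD²) = 3.189 m/s; V²/2g = 0.5184 m
Re = 2.88×10^5, ε/D = 1.09×10^-5 → f = 0.01461 (Swamee-Jain)
Major: h_f = f(L/D)·V²/2g = 0.01461·14130·0.5184 = 107.0 m
Minor: ΣK = 27.2; h_m = ΣK·V²/2g = 14.09 m
Total H_L = 107.0 + 14.09 = 121.1 m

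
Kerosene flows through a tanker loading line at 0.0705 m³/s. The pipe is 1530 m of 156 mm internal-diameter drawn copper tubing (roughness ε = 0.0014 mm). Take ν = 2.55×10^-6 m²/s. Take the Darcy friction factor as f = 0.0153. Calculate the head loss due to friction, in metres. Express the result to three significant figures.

V = 4Q/(πD²) = 4·0.0705/(π·0.156²) = 3.689 m/s
h_f = f(L/D)V²/(2g) = 0.01530·(1530/0.156)·3.689²/(2·9.81) = 104.1 m

h_f ≈ 104 m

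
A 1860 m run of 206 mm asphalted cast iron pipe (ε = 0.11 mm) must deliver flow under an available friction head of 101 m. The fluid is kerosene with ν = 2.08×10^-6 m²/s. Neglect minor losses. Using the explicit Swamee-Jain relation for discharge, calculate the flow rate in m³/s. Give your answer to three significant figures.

Q ≈ 0.116 m³/s

Swamee-Jain (Type II): Q = -0.965·√(gD⁵h_f/L)·ln[ε/(3.7D) + √(3.17ν²L/(gD³h_f))]
√(gD⁵h_f/L) = √(9.81·0.206⁵·101/1860) = 0.01406
ε/(3.7D) = 1.44×10^-4; √(3.17ν²L/(gD³h_f)) = 5.43×10^-5
Q = -0.965·0.01406·ln(1.986×10^-4) = 0.1156 m³/s
Check: V = 3.47 m/s, Re = 3.44×10^5, f = 0.01836, h_f = 102 m ≈ 101 m ✓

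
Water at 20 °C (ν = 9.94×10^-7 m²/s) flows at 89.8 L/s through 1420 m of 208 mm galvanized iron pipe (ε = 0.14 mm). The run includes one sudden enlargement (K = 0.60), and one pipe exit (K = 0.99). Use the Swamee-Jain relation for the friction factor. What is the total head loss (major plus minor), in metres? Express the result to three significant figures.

H_L ≈ 46.0 m

V = 4Q/(πD²) = 2.643 m/s; V²/2g = 0.3560 m
Re = 5.53×10^5, ε/D = 6.73×10^-4 → f = 0.01870 (Swamee-Jain)
Major: h_f = f(L/D)·V²/2g = 0.01870·6827·0.3560 = 45.46 m
Minor: ΣK = 1.59; h_m = ΣK·V²/2g = 0.5660 m
Total H_L = 45.46 + 0.5660 = 46.02 m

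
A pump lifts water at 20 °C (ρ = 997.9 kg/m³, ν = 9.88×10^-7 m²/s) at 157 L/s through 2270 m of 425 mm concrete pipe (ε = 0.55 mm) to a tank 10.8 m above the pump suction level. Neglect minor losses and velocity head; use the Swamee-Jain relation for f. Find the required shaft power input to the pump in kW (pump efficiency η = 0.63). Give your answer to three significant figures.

V = 4Q/(πD²) = 1.107 m/s; Re = 4.76×10^5; ε/D = 0.00129; f = 0.02157
h_f = f(L/D)V²/2g = 7.193 m
Total head H = z + h_f = 10.8 + 7.193 = 17.99 m
P_hyd = ρgQH = 997.9·9.81·0.157·17.99 = 27.65 kW
P_shaft = P_hyd/η = 27.65/0.63 = 43.90 kW

P_shaft ≈ 43.9 kW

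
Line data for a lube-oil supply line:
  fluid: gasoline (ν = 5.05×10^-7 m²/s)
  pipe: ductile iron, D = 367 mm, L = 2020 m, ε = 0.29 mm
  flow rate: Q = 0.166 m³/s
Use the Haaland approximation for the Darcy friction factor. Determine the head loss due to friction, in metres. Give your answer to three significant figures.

h_f ≈ 13.0 m

V = 4Q/(πD²) = 4·0.166/(π·0.367²) = 1.569 m/s
Re = VD/ν = 1.569·0.367/5.05×10^-7 = 1.14×10^6 → turbulent
ε/D = 0.29/367 = 7.90×10^-4
Haaland: f = 0.01887
h_f = f(L/D)V²/(2g) = 0.01887·(2020/0.367)·1.569²/(2·9.81) = 13.04 m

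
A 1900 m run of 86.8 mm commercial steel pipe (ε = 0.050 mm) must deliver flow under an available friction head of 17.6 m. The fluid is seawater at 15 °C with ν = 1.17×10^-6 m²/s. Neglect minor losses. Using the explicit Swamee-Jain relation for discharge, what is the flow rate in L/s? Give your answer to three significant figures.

Q ≈ 5.01 L/s

Swamee-Jain (Type II): Q = -0.965·√(gD⁵h_f/L)·ln[ε/(3.7D) + √(3.17ν²L/(gD³h_f))]
√(gD⁵h_f/L) = √(9.81·0.0868⁵·17.6/1900) = 6.691×10^-4
ε/(3.7D) = 1.56×10^-4; √(3.17ν²L/(gD³h_f)) = 2.70×10^-4
Q = -0.965·6.691×10^-4·ln(4.259×10^-4) = 0.005012 m³/s
Check: V = 0.847 m/s, Re = 6.28×10^4, f = 0.02208, h_f = 17.7 m ≈ 17.6 m ✓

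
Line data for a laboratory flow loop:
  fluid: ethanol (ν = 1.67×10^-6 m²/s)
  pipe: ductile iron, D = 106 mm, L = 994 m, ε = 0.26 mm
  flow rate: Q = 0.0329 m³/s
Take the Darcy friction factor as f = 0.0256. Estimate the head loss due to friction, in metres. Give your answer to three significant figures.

h_f ≈ 170 m

V = 4Q/(πD²) = 4·0.0329/(π·0.106²) = 3.728 m/s
h_f = f(L/D)V²/(2g) = 0.02560·(994/0.106)·3.728²/(2·9.81) = 170.1 m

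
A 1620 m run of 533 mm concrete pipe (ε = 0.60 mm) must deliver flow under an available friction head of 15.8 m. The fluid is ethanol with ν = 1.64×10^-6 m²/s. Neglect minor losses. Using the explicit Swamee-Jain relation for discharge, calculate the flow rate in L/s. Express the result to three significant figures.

Q ≈ 497 L/s

Swamee-Jain (Type II): Q = -0.965·√(gD⁵h_f/L)·ln[ε/(3.7D) + √(3.17ν²L/(gD³h_f))]
√(gD⁵h_f/L) = √(9.81·0.533⁵·15.8/1620) = 0.06415
ε/(3.7D) = 3.04×10^-4; √(3.17ν²L/(gD³h_f)) = 2.43×10^-5
Q = -0.965·0.06415·ln(3.285×10^-4) = 0.4966 m³/s
Check: V = 2.23 m/s, Re = 7.23×10^5, f = 0.02070, h_f = 15.9 m ≈ 15.8 m ✓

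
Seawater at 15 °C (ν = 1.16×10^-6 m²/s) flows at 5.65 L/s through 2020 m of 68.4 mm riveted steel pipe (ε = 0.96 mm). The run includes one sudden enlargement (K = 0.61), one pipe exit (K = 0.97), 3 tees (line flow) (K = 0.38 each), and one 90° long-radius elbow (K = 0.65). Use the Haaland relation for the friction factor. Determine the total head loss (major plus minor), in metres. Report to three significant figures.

V = 4Q/(πD²) = 1.538 m/s; V²/2g = 0.1205 m
Re = 9.07×10^4, ε/D = 0.0140 → f = 0.04325 (Haaland)
Major: h_f = f(L/D)·V²/2g = 0.04325·29532·0.1205 = 153.9 m
Minor: ΣK = 3.37; h_m = ΣK·V²/2g = 0.4061 m
Total H_L = 153.9 + 0.4061 = 154.3 m

H_L ≈ 154 m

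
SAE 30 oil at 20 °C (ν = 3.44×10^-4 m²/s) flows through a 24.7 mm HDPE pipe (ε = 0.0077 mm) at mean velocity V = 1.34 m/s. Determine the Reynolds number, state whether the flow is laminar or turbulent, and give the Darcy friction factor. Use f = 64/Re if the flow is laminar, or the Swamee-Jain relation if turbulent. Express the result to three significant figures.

Re ≈ 96.2; laminar; f = 64/Re ≈ 0.665

Re = VD/ν = 1.340·0.0247/3.44×10^-4 = 96.2
Re < 2300 → laminar → f = 64/Re = 0.6652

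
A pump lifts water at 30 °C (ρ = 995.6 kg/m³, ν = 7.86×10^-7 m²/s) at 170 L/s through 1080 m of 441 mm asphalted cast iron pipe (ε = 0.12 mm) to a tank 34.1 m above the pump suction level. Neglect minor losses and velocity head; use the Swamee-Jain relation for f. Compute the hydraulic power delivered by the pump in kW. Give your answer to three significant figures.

V = 4Q/(πD²) = 1.113 m/s; Re = 6.24×10^5; ε/D = 2.72×10^-4; f = 0.01590
h_f = f(L/D)V²/2g = 2.459 m
Total head H = z + h_f = 34.1 + 2.459 = 36.56 m
P_hyd = ρgQH = 995.6·9.81·0.170·36.56 = 60.70 kW

P_hyd ≈ 60.7 kW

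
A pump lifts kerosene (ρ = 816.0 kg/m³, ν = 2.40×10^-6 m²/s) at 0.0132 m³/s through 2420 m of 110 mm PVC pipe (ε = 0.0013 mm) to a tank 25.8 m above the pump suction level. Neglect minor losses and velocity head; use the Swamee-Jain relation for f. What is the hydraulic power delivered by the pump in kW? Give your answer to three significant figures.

P_hyd ≈ 7.24 kW

V = 4Q/(πD²) = 1.389 m/s; Re = 6.37×10^4; ε/D = 1.18×10^-5; f = 0.01973
h_f = f(L/D)V²/2g = 42.69 m
Total head H = z + h_f = 25.8 + 42.69 = 68.49 m
P_hyd = ρgQH = 816.0·9.81·0.0132·68.49 = 7.237 kW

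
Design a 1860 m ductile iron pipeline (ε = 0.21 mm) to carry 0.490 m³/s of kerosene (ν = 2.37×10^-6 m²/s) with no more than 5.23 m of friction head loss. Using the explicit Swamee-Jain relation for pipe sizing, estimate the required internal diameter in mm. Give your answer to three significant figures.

Swamee-Jain (Type III): D = 0.66·[ε^1.25·(LQ²/(gh_f))^4.75 + ν·Q^9.4·(L/(gh_f))^5.2]^0.04
LQ²/(gh_f) = 8.704; L/(gh_f) = 36.25
Term 1 = ε^1.25·(…)^4.75 = 0.735; Term 2 = ν·Q^9.4·(…)^5.2 = 0.373
D = 0.66·(0.735 + 0.373)^0.04 = 0.6627 m = 663 mm
Check: V = 1.42 m/s, Re = 3.97×10^5, f = 0.01678, h_f = 4.84 m ≈ 5.23 m ✓

D ≈ 663 mm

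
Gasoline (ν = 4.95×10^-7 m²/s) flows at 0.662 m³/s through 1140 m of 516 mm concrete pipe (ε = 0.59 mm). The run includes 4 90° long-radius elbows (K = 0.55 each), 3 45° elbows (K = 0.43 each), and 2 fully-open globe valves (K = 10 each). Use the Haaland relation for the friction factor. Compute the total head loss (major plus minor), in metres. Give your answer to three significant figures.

H_L ≈ 35.0 m

V = 4Q/(πD²) = 3.166 m/s; V²/2g = 0.5108 m
Re = 3.30×10^6, ε/D = 0.00114 → f = 0.02041 (Haaland)
Major: h_f = f(L/D)·V²/2g = 0.02041·2209·0.5108 = 23.03 m
Minor: ΣK = 23.5; h_m = ΣK·V²/2g = 12.00 m
Total H_L = 23.03 + 12.00 = 35.03 m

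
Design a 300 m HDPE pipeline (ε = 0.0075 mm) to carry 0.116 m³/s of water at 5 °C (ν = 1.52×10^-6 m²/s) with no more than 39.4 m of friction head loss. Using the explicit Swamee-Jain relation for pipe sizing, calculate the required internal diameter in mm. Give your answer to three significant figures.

D ≈ 164 mm

Swamee-Jain (Type III): D = 0.66·[ε^1.25·(LQ²/(gh_f))^4.75 + ν·Q^9.4·(L/(gh_f))^5.2]^0.04
LQ²/(gh_f) = 0.01044; L/(gh_f) = 0.7762
Term 1 = ε^1.25·(…)^4.75 = 1.53×10^-16; Term 2 = ν·Q^9.4·(…)^5.2 = 6.54×10^-16
D = 0.66·(1.53×10^-16 + 6.54×10^-16)^0.04 = 0.1644 m = 164 mm
Check: V = 5.47 m/s, Re = 5.91×10^5, f = 0.01346, h_f = 37.4 m ≈ 39.4 m ✓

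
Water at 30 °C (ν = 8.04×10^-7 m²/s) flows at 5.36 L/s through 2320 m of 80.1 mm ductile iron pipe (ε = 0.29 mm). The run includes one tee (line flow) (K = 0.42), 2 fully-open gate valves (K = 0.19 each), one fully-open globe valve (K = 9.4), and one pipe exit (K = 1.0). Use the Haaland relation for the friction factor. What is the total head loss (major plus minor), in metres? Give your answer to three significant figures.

H_L ≈ 48.5 m

V = 4Q/(πD²) = 1.064 m/s; V²/2g = 0.05767 m
Re = 1.06×10^5, ε/D = 0.00362 → f = 0.02864 (Haaland)
Major: h_f = f(L/D)·V²/2g = 0.02864·28964·0.05767 = 47.84 m
Minor: ΣK = 11.2; h_m = ΣK·V²/2g = 0.6459 m
Total H_L = 47.84 + 0.6459 = 48.49 m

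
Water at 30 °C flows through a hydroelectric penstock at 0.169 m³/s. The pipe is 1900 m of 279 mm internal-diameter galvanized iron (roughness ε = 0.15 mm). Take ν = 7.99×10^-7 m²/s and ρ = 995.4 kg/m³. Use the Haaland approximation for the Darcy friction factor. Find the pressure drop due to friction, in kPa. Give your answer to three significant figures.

Δp ≈ 452 kPa

V = 4Q/(πD²) = 4·0.169/(π·0.279²) = 2.764 m/s
Re = VD/ν = 2.764·0.279/7.99×10^-7 = 9.65×10^5 → turbulent
ε/D = 0.15/279 = 5.38×10^-4
Haaland: f = 0.01744
h_f = f(L/D)V²/(2g) = 0.01744·(1900/0.279)·2.764²/(2·9.81) = 46.26 m
Δp = ρg·h_f = 995.4·9.81·46.26 = 451.7 kPa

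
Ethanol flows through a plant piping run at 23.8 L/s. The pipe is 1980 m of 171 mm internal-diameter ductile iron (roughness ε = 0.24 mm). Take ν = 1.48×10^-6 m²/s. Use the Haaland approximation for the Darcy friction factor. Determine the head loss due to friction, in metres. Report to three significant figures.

V = 4Q/(πD²) = 4·0.0238/(π·0.171²) = 1.036 m/s
Re = VD/ν = 1.036·0.171/1.48×10^-6 = 1.20×10^5 → turbulent
ε/D = 0.24/171 = 0.00140
Haaland: f = 0.02300
h_f = f(L/D)V²/(2g) = 0.02300·(1980/0.171)·1.036²/(2·9.81) = 14.58 m

h_f ≈ 14.6 m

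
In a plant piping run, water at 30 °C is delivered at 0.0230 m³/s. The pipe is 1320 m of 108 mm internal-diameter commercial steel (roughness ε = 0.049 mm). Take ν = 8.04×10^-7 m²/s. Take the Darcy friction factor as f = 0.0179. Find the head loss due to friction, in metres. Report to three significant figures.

h_f ≈ 70.3 m

V = 4Q/(πD²) = 4·0.0230/(π·0.108²) = 2.511 m/s
h_f = f(L/D)V²/(2g) = 0.01790·(1320/0.108)·2.511²/(2·9.81) = 70.29 m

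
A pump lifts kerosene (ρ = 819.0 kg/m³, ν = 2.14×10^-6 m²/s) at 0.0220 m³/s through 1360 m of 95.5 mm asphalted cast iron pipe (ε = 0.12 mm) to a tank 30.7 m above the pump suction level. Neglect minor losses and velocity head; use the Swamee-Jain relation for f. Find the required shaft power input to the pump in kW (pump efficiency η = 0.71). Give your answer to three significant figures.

V = 4Q/(πD²) = 3.071 m/s; Re = 1.37×10^5; ε/D = 0.00126; f = 0.02265
h_f = f(L/D)V²/2g = 155.1 m
Total head H = z + h_f = 30.7 + 155.1 = 185.8 m
P_hyd = ρgQH = 819.0·9.81·0.0220·185.8 = 32.84 kW
P_shaft = P_hyd/η = 32.84/0.71 = 46.25 kW

P_shaft ≈ 46.3 kW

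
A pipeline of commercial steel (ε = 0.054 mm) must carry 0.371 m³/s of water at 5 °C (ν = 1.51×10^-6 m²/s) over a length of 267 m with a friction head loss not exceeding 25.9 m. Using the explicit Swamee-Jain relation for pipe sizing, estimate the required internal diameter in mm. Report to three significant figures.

Swamee-Jain (Type III): D = 0.66·[ε^1.25·(LQ²/(gh_f))^4.75 + ν·Q^9.4·(L/(gh_f))^5.2]^0.04
LQ²/(gh_f) = 0.1446; L/(gh_f) = 1.051
Term 1 = ε^1.25·(…)^4.75 = 4.75×10^-10; Term 2 = ν·Q^9.4·(…)^5.2 = 1.75×10^-10
D = 0.66·(4.75×10^-10 + 1.75×10^-10)^0.04 = 0.2832 m = 283 mm
Check: V = 5.89 m/s, Re = 1.10×10^6, f = 0.01459, h_f = 24.3 m ≈ 25.9 m ✓

D ≈ 283 mm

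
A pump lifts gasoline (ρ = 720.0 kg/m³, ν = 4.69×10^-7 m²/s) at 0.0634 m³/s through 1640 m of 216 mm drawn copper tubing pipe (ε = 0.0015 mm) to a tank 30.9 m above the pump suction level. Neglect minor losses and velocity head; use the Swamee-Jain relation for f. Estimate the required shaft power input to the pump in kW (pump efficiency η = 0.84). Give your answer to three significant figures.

V = 4Q/(πD²) = 1.730 m/s; Re = 7.97×10^5; ε/D = 6.94×10^-6; f = 0.01221
h_f = f(L/D)V²/2g = 14.15 m
Total head H = z + h_f = 30.9 + 14.15 = 45.05 m
P_hyd = ρgQH = 720.0·9.81·0.0634·45.05 = 20.17 kW
P_shaft = P_hyd/η = 20.17/0.84 = 24.02 kW

P_shaft ≈ 24.0 kW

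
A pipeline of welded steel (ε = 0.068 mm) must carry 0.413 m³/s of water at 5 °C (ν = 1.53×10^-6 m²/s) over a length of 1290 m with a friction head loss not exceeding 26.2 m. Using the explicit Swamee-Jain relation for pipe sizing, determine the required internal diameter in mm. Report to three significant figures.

Swamee-Jain (Type III): D = 0.66·[ε^1.25·(LQ²/(gh_f))^4.75 + ν·Q^9.4·(L/(gh_f))^5.2]^0.04
LQ²/(gh_f) = 0.8561; L/(gh_f) = 5.019
Term 1 = ε^1.25·(…)^4.75 = 2.95×10^-6; Term 2 = ν·Q^9.4·(…)^5.2 = 1.65×10^-6
D = 0.66·(2.95×10^-6 + 1.65×10^-6)^0.04 = 0.4037 m = 404 mm
Check: V = 3.23 m/s, Re = 8.51×10^5, f = 0.01456, h_f = 24.7 m ≈ 26.2 m ✓

D ≈ 404 mm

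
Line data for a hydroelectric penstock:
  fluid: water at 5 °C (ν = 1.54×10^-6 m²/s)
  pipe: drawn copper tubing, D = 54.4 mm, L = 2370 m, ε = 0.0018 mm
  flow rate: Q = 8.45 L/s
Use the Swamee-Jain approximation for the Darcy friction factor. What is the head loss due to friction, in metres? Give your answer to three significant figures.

V = 4Q/(πD²) = 4·0.00845/(π·0.0544²) = 3.636 m/s
Re = VD/ν = 3.636·0.0544/1.54×10^-6 = 1.28×10^5 → turbulent
ε/D = 0.0018/54.4 = 3.31×10^-5
Swamee-Jain: f = 0.01720
h_f = f(L/D)V²/(2g) = 0.01720·(2370/0.0544)·3.636²/(2·9.81) = 504.7 m

h_f ≈ 505 m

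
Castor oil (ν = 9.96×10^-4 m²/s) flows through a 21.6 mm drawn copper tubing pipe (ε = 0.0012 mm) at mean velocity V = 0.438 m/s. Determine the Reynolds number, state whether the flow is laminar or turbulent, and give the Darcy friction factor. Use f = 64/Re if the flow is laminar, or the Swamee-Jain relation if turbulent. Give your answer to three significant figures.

Re ≈ 9.50; laminar; f = 64/Re ≈ 6.74

Re = VD/ν = 0.4380·0.0216/9.96×10^-4 = 9.50
Re < 2300 → laminar → f = 64/Re = 6.738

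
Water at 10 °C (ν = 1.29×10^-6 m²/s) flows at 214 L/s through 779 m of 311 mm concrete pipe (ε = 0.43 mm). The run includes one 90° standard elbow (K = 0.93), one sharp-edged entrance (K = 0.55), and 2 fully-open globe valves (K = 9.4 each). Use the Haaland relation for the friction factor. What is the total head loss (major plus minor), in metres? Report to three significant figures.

H_L ≈ 30.1 m

V = 4Q/(πD²) = 2.817 m/s; V²/2g = 0.4045 m
Re = 6.79×10^5, ε/D = 0.00138 → f = 0.02163 (Haaland)
Major: h_f = f(L/D)·V²/2g = 0.02163·2505·0.4045 = 21.92 m
Minor: ΣK = 20.3; h_m = ΣK·V²/2g = 8.203 m
Total H_L = 21.92 + 8.203 = 30.12 m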